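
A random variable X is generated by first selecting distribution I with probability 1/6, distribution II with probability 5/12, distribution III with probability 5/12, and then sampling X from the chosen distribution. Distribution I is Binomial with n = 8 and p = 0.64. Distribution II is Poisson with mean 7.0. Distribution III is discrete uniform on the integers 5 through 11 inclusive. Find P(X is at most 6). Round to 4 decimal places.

Conditional on each component, P(X ≤ 6): I: 0.845189; II: 0.449711; III: 0.285714.
By total probability, P(X ≤ 6) = 0.166667·0.845189 + 0.416667·0.449711 + 0.416667·0.285714 = 0.447292.

0.4473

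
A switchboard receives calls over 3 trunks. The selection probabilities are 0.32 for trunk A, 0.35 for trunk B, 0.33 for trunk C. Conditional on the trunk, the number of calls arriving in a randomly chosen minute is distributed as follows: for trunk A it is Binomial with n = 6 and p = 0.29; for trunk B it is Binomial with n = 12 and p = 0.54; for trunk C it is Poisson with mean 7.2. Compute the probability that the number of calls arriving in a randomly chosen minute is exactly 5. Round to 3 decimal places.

0.098

Conditional on each trunk, P(X = 5): A: 0.00873775; B: 0.158489; C: 0.120382.
By total probability, P(X = 5) = 0.32·0.00873775 + 0.35·0.158489 + 0.33·0.120382 = 0.0979932.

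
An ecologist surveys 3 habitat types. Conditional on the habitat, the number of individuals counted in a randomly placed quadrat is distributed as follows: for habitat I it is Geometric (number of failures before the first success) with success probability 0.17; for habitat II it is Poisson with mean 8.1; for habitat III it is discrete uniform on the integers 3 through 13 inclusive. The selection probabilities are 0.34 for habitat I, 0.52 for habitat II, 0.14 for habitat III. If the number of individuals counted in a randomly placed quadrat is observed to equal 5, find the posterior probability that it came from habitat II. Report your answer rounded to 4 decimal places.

Likelihoods P(X=5 | ·): I: 0.0669637; II: 0.088198; III: 0.0909091.
Posterior ∝ prior × likelihood. Numerator for II: 0.52·0.088198 = 0.0458629.
Normalizing constant: 0.34·0.0669637 + 0.52·0.088198 + 0.14·0.0909091 = 0.0813579.
P(II | observation) = 0.0458629 / 0.0813579 = 0.563719.

0.5637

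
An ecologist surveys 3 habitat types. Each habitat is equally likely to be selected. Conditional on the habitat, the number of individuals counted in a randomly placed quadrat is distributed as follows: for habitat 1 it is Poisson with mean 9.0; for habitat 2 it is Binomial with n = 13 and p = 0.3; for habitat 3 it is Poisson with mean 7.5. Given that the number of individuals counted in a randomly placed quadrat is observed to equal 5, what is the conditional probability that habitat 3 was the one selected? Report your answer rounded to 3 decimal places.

0.312

Likelihoods P(X=5 | ·): 1: 0.0607269; 2: 0.180289; 3: 0.109375.
Posterior ∝ prior × likelihood. Numerator for 3: 0.333333·0.109375 = 0.0364582.
Normalizing constant: 0.333333·0.0607269 + 0.333333·0.180289 + 0.333333·0.109375 = 0.116797.
P(3 | observation) = 0.0364582 / 0.116797 = 0.312151.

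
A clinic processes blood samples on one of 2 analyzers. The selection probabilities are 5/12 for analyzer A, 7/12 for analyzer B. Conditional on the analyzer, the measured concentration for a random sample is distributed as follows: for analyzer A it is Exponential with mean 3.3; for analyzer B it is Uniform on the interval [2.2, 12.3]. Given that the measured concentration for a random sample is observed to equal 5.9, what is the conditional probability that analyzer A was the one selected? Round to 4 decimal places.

0.2678

Likelihoods f(5.9 | ·): A: 0.0507014; B: 0.0990099.
Posterior ∝ prior × likelihood. Numerator for A: 0.416667·0.0507014 = 0.0211256.
Normalizing constant: 0.416667·0.0507014 + 0.583333·0.0990099 = 0.0788814.
P(A | observation) = 0.0211256 / 0.0788814 = 0.267815.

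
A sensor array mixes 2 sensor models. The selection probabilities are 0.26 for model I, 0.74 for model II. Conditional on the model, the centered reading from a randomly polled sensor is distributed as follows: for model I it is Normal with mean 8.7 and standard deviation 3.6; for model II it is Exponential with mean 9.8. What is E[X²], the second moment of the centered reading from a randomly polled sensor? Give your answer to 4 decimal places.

165.1882

For each component E[X²] = Var + (mean)², giving I: 88.65; II: 192.08.
Overall E[X²] = 0.26·88.65 + 0.74·192.08 = 165.188.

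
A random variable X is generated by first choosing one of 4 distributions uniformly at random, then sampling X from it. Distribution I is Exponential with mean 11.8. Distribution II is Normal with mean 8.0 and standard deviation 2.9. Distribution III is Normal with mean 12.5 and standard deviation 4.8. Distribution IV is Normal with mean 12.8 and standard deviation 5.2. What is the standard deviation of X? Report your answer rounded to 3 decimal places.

Per component, I: μ=11.8, E[X²]=278.48; II: μ=8, E[X²]=72.41; III: μ=12.5, E[X²]=179.29; IV: μ=12.8, E[X²]=190.88.
E[X] = 0.25·11.8 + 0.25·8 + 0.25·12.5 + 0.25·12.8 = 11.275.
E[X²] = 0.25·278.48 + 0.25·72.41 + 0.25·179.29 + 0.25·190.88 = 180.265.
Var(X) = E[X²] − (E[X])² = 180.265 − 127.126 = 53.1394.
SD(X) = √53.1394 = 7.28968.

7.290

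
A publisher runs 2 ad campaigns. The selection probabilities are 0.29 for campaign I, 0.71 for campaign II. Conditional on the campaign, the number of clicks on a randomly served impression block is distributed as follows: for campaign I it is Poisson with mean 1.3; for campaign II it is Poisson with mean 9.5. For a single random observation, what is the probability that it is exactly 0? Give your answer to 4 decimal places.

Conditional on each campaign, P(X = 0): I: 0.272532; II: 7.48518e-05.
By total probability, P(X = 0) = 0.29·0.272532 + 0.71·7.48518e-05 = 0.0790874.

0.0791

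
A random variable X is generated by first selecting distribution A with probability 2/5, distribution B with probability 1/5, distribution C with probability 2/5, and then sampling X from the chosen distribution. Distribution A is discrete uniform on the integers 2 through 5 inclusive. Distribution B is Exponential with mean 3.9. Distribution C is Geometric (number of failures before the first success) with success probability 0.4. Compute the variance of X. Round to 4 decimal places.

Per component, A: μ=3.5, E[X²]=13.5; B: μ=3.9, E[X²]=30.42; C: μ=1.5, E[X²]=6.
E[X] = 0.4·3.5 + 0.2·3.9 + 0.4·1.5 = 2.78.
E[X²] = 0.4·13.5 + 0.2·30.42 + 0.4·6 = 13.884.
Var(X) = E[X²] − (E[X])² = 13.884 − 7.7284 = 6.1556.

6.1556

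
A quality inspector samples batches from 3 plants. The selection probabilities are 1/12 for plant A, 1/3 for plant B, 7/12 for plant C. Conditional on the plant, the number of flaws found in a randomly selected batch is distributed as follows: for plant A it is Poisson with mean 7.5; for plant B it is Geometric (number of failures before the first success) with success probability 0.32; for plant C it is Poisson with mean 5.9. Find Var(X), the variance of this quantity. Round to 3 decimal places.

9.978

Per component, A: μ=7.5, E[X²]=63.75; B: μ=2.125, E[X²]=11.1562; C: μ=5.9, E[X²]=40.71.
E[X] = 0.0833333·7.5 + 0.333333·2.125 + 0.583333·5.9 = 4.775.
E[X²] = 0.0833333·63.75 + 0.333333·11.1562 + 0.583333·40.71 = 32.7788.
Var(X) = E[X²] − (E[X])² = 32.7788 − 22.8006 = 9.97812.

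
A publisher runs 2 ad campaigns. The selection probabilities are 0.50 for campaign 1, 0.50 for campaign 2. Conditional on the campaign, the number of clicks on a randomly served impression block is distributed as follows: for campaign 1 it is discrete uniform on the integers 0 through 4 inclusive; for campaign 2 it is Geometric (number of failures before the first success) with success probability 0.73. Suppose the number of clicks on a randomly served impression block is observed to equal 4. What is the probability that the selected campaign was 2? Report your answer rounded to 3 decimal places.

Likelihoods P(X=4 | ·): 1: 0.2; 2: 0.00387952.
Posterior ∝ prior × likelihood. Numerator for 2: 0.5·0.00387952 = 0.00193976.
Normalizing constant: 0.5·0.2 + 0.5·0.00387952 = 0.10194.
P(2 | observation) = 0.00193976 / 0.10194 = 0.0190285.

0.019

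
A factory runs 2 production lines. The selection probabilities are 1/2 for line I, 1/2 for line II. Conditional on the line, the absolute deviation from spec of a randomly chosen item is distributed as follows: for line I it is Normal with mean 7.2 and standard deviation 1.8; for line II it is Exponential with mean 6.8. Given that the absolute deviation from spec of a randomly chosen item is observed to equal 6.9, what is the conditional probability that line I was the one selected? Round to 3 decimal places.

Likelihoods f(6.9 | ·): I: 0.218578; II: 0.0533102.
Posterior ∝ prior × likelihood. Numerator for I: 0.5·0.218578 = 0.109289.
Normalizing constant: 0.5·0.218578 + 0.5·0.0533102 = 0.135944.
P(I | observation) = 0.109289 / 0.135944 = 0.803926.

0.804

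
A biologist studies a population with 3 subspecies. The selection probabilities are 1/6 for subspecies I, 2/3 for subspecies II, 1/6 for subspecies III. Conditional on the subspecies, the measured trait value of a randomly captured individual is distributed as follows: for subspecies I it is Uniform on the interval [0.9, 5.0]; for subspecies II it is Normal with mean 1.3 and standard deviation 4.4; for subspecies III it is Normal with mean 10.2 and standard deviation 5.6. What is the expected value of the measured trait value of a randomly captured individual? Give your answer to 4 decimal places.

3.0583

Component means — I: 2.95; II: 1.3; III: 10.2.
E[X] = 0.166667·2.95 + 0.666667·1.3 + 0.166667·10.2 = 3.05833.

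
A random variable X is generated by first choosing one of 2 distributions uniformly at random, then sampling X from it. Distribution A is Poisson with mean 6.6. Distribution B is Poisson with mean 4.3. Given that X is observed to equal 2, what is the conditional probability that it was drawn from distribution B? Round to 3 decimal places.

0.809

Likelihoods P(X=2 | ·): A: 0.0296288; B: 0.125441.
Posterior ∝ prior × likelihood. Numerator for B: 0.5·0.125441 = 0.0627207.
Normalizing constant: 0.5·0.0296288 + 0.5·0.125441 = 0.0775351.
P(B | observation) = 0.0627207 / 0.0775351 = 0.808933.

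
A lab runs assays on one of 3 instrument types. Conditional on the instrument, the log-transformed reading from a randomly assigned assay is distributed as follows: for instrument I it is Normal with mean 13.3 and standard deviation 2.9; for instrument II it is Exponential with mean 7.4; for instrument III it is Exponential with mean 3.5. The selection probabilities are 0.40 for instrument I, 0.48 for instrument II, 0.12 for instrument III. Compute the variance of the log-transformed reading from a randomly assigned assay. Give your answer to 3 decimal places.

43.288

Per component, I: μ=13.3, E[X²]=185.3; II: μ=7.4, E[X²]=109.52; III: μ=3.5, E[X²]=24.5.
E[X] = 0.4·13.3 + 0.48·7.4 + 0.12·3.5 = 9.292.
E[X²] = 0.4·185.3 + 0.48·109.52 + 0.12·24.5 = 129.63.
Var(X) = E[X²] − (E[X])² = 129.63 − 86.3413 = 43.2883.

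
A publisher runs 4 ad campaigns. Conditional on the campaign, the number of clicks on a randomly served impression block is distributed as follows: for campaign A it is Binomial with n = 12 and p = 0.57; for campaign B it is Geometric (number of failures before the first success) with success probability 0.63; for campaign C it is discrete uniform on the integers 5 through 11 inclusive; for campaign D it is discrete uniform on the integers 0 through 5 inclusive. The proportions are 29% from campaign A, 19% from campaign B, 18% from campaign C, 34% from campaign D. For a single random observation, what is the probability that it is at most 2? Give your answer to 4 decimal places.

0.3519

Conditional on each campaign, P(X ≤ 2): A: 0.00530983; B: 0.949347; C: 0; D: 0.5.
By total probability, P(X ≤ 2) = 0.29·0.00530983 + 0.19·0.949347 + 0.18·0 + 0.34·0.5 = 0.351916.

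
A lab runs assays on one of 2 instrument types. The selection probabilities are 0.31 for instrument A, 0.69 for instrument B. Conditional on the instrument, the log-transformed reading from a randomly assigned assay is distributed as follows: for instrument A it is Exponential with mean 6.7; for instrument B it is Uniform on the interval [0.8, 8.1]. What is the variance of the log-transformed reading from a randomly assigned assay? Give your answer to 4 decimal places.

18.0629

Per component, A: μ=6.7, E[X²]=89.78; B: μ=4.45, E[X²]=24.2433.
E[X] = 0.31·6.7 + 0.69·4.45 = 5.1475.
E[X²] = 0.31·89.78 + 0.69·24.2433 = 44.5597.
Var(X) = E[X²] − (E[X])² = 44.5597 − 26.4968 = 18.0629.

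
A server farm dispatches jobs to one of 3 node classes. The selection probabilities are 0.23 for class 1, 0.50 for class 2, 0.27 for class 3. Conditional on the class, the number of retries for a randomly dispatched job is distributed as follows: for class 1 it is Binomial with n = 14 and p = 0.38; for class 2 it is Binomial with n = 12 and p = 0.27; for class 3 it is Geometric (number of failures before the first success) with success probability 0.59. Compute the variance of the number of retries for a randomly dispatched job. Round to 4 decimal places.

4.9596

Per component, 1: μ=5.32, E[X²]=31.6008; 2: μ=3.24, E[X²]=12.8628; 3: μ=0.694915, E[X²]=1.66073.
E[X] = 0.23·5.32 + 0.5·3.24 + 0.27·0.694915 = 3.03123.
E[X²] = 0.23·31.6008 + 0.5·12.8628 + 0.27·1.66073 = 14.148.
Var(X) = E[X²] − (E[X])² = 14.148 − 9.18834 = 4.95964.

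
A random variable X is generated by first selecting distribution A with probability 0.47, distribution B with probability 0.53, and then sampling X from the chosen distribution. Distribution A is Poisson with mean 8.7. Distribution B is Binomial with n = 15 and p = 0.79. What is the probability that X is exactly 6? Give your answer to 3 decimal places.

Conditional on each component, P(X = 6): A: 0.100328; B: 0.000966363.
By total probability, P(X = 6) = 0.47·0.100328 + 0.53·0.000966363 = 0.0476662.

0.048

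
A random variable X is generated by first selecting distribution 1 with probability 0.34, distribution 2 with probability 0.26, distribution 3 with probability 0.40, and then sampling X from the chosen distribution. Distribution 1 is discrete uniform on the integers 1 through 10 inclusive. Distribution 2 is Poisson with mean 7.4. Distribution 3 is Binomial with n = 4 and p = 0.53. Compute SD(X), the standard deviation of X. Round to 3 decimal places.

3.146

Per component, 1: μ=5.5, E[X²]=38.5; 2: μ=7.4, E[X²]=62.16; 3: μ=2.12, E[X²]=5.4908.
E[X] = 0.34·5.5 + 0.26·7.4 + 0.4·2.12 = 4.642.
E[X²] = 0.34·38.5 + 0.26·62.16 + 0.4·5.4908 = 31.4479.
Var(X) = E[X²] − (E[X])² = 31.4479 − 21.5482 = 9.89976.
SD(X) = √9.89976 = 3.14639.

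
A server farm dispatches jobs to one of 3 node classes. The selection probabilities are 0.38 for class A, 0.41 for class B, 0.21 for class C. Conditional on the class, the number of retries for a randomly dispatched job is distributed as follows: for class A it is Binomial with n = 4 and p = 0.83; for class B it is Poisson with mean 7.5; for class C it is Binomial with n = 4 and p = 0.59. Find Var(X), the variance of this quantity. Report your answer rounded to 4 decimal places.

Per component, A: μ=3.32, E[X²]=11.5868; B: μ=7.5, E[X²]=63.75; C: μ=2.36, E[X²]=6.5372.
E[X] = 0.38·3.32 + 0.41·7.5 + 0.21·2.36 = 4.8322.
E[X²] = 0.38·11.5868 + 0.41·63.75 + 0.21·6.5372 = 31.9133.
Var(X) = E[X²] − (E[X])² = 31.9133 − 23.3502 = 8.56314.

8.5631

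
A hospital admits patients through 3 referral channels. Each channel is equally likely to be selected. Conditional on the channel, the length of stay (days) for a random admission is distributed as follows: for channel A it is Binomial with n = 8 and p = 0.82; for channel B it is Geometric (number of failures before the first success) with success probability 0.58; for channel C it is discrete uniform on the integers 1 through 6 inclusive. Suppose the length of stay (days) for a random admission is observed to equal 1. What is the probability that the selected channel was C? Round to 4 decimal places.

0.4062

Likelihoods P(X=1 | ·): A: 4.01616e-05; B: 0.2436; C: 0.166667.
Posterior ∝ prior × likelihood. Numerator for C: 0.333333·0.166667 = 0.0555556.
Normalizing constant: 0.333333·4.01616e-05 + 0.333333·0.2436 + 0.333333·0.166667 = 0.136769.
P(C | observation) = 0.0555556 / 0.136769 = 0.4062.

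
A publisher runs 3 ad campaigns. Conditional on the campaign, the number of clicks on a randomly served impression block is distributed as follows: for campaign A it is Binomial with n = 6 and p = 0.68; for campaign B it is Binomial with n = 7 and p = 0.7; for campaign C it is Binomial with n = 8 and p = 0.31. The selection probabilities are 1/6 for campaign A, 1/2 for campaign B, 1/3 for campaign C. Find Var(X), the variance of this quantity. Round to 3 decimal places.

2.697

Per component, A: μ=4.08, E[X²]=17.952; B: μ=4.9, E[X²]=25.48; C: μ=2.48, E[X²]=7.8616.
E[X] = 0.166667·4.08 + 0.5·4.9 + 0.333333·2.48 = 3.95667.
E[X²] = 0.166667·17.952 + 0.5·25.48 + 0.333333·7.8616 = 18.3525.
Var(X) = E[X²] − (E[X])² = 18.3525 − 15.6552 = 2.69732.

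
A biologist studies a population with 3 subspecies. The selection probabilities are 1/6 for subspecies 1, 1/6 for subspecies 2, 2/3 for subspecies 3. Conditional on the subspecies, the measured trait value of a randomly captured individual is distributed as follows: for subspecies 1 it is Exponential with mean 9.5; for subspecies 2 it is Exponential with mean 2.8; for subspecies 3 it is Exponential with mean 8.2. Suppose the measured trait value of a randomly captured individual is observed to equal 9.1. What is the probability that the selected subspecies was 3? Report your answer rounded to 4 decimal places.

0.7478

Likelihoods f(9.1 | ·): 1: 0.0403895; 2: 0.0138479; 3: 0.0401999.
Posterior ∝ prior × likelihood. Numerator for 3: 0.666667·0.0401999 = 0.0267999.
Normalizing constant: 0.166667·0.0403895 + 0.166667·0.0138479 + 0.666667·0.0401999 = 0.0358395.
P(3 | observation) = 0.0267999 / 0.0358395 = 0.747777.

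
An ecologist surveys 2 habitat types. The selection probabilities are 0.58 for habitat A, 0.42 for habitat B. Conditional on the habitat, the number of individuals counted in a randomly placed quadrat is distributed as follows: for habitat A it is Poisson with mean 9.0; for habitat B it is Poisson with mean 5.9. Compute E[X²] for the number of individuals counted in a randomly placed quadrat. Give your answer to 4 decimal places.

For each component E[X²] = Var + (mean)², giving A: 90; B: 40.71.
Overall E[X²] = 0.58·90 + 0.42·40.71 = 69.2982.

69.2982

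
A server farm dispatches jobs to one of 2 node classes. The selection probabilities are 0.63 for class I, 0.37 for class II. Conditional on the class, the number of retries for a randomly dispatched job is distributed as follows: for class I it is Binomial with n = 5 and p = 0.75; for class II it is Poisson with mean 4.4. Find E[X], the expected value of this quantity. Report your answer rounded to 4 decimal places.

Component means — I: 3.75; II: 4.4.
E[X] = 0.63·3.75 + 0.37·4.4 = 3.9905.

3.9905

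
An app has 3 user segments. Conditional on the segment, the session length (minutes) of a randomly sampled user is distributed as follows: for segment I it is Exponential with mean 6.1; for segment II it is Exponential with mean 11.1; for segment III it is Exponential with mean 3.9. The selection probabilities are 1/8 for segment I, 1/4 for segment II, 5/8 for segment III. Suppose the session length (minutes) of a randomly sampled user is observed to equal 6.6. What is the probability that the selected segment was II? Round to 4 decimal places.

0.2543

Likelihoods f(6.6 | ·): I: 0.055562; II: 0.0497105; III: 0.0472036.
Posterior ∝ prior × likelihood. Numerator for II: 0.25·0.0497105 = 0.0124276.
Normalizing constant: 0.125·0.055562 + 0.25·0.0497105 + 0.625·0.0472036 = 0.0488751.
P(II | observation) = 0.0124276 / 0.0488751 = 0.254273.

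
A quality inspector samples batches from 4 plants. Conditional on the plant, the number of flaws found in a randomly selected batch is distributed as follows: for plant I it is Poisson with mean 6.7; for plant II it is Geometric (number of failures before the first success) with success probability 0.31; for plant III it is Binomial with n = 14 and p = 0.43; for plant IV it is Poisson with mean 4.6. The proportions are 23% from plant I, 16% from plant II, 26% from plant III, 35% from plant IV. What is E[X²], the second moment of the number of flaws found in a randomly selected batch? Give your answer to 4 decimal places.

For each component E[X²] = Var + (mean)², giving I: 51.59; II: 12.1342; III: 39.6718; IV: 25.76.
Overall E[X²] = 0.23·51.59 + 0.16·12.1342 + 0.26·39.6718 + 0.35·25.76 = 33.1378.

33.1378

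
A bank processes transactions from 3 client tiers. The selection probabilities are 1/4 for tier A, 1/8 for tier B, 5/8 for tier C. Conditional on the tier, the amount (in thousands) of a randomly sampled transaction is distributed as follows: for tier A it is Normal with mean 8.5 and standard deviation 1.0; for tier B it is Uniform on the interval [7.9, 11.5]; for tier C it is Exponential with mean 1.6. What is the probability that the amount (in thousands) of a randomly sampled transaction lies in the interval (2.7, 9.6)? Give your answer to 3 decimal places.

Conditional on each tier, P(2.7 < X < 9.6): A: 0.864334; B: 0.472222; C: 0.182503.
By total probability, P(2.7 < X < 9.6) = 0.25·0.864334 + 0.125·0.472222 + 0.625·0.182503 = 0.389175.

0.389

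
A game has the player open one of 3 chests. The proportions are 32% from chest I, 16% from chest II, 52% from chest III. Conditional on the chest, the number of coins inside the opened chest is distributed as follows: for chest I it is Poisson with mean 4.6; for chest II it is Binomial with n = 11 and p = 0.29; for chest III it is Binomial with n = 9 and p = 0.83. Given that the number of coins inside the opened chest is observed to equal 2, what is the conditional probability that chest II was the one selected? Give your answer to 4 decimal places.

Likelihoods P(X=2 | ·): I: 0.106348; II: 0.212072; III: 0.000101766.
Posterior ∝ prior × likelihood. Numerator for II: 0.16·0.212072 = 0.0339316.
Normalizing constant: 0.32·0.106348 + 0.16·0.212072 + 0.52·0.000101766 = 0.068016.
P(II | observation) = 0.0339316 / 0.068016 = 0.498876.

0.4989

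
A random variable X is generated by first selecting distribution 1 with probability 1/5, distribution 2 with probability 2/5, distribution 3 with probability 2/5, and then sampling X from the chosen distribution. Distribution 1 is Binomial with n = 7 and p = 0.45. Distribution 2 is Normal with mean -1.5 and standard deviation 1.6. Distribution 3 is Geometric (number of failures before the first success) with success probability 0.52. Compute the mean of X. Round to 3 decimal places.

Component means — 1: 3.15; 2: -1.5; 3: 0.923077.
E[X] = 0.2·3.15 + 0.4·-1.5 + 0.4·0.923077 = 0.399231.

0.399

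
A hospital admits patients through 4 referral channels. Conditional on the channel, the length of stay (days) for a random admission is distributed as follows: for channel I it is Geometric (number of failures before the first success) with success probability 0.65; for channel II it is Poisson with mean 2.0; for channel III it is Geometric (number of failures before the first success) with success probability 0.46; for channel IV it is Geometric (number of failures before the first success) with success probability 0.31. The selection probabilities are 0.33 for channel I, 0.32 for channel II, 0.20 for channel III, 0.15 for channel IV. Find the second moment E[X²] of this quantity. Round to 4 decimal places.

4.8952

For each component E[X²] = Var + (mean)², giving I: 1.11834; II: 6; III: 3.93006; IV: 12.1342.
Overall E[X²] = 0.33·1.11834 + 0.32·6 + 0.2·3.93006 + 0.15·12.1342 = 4.8952.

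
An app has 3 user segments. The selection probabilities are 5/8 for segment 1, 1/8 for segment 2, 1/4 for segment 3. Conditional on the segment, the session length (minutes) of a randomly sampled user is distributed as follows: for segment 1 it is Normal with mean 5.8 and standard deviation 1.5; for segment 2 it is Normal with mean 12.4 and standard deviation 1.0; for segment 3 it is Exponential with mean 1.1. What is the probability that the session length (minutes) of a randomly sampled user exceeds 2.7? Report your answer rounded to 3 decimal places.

0.759

Conditional on each segment, P(X > 2.7): 1: 0.980617; 2: 1; 3: 0.0859022.
By total probability, P(X > 2.7) = 0.625·0.980617 + 0.125·1 + 0.25·0.0859022 = 0.759361.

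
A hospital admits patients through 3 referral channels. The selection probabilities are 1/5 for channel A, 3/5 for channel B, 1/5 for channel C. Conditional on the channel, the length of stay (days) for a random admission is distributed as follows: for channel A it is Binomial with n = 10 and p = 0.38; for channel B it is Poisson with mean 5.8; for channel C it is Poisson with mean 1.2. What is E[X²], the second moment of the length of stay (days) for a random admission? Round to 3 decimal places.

For each component E[X²] = Var + (mean)², giving A: 16.796; B: 39.44; C: 2.64.
Overall E[X²] = 0.2·16.796 + 0.6·39.44 + 0.2·2.64 = 27.5512.

27.551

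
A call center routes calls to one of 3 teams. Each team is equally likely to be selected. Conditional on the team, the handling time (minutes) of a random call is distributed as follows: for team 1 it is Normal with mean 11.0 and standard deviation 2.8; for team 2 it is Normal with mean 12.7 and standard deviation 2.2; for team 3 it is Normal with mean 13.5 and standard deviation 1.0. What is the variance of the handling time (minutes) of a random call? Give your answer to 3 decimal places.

5.647

Per component, 1: μ=11, E[X²]=128.84; 2: μ=12.7, E[X²]=166.13; 3: μ=13.5, E[X²]=183.25.
E[X] = 0.333333·11 + 0.333333·12.7 + 0.333333·13.5 = 12.4.
E[X²] = 0.333333·128.84 + 0.333333·166.13 + 0.333333·183.25 = 159.407.
Var(X) = E[X²] − (E[X])² = 159.407 − 153.76 = 5.64667.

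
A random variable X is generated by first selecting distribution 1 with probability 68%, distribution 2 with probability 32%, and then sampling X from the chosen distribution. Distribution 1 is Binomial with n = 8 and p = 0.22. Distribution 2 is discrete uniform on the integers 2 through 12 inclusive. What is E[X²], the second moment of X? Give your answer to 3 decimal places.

21.920

For each component E[X²] = Var + (mean)², giving 1: 4.4704; 2: 59.
Overall E[X²] = 0.68·4.4704 + 0.32·59 = 21.9199.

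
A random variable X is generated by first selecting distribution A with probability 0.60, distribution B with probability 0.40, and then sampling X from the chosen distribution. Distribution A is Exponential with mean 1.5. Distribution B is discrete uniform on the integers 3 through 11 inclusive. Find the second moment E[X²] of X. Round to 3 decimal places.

For each component E[X²] = Var + (mean)², giving A: 4.5; B: 55.6667.
Overall E[X²] = 0.6·4.5 + 0.4·55.6667 = 24.9667.

24.967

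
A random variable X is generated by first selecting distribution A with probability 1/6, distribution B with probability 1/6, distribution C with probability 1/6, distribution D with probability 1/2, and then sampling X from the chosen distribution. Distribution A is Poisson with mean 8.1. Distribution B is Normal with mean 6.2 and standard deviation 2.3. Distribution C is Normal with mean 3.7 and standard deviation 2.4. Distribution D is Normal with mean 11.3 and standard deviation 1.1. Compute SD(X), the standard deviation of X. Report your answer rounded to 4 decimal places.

Per component, A: μ=8.1, E[X²]=73.71; B: μ=6.2, E[X²]=43.73; C: μ=3.7, E[X²]=19.45; D: μ=11.3, E[X²]=128.9.
E[X] = 0.166667·8.1 + 0.166667·6.2 + 0.166667·3.7 + 0.5·11.3 = 8.65.
E[X²] = 0.166667·73.71 + 0.166667·43.73 + 0.166667·19.45 + 0.5·128.9 = 87.265.
Var(X) = E[X²] − (E[X])² = 87.265 − 74.8225 = 12.4425.
SD(X) = √12.4425 = 3.52739.

3.5274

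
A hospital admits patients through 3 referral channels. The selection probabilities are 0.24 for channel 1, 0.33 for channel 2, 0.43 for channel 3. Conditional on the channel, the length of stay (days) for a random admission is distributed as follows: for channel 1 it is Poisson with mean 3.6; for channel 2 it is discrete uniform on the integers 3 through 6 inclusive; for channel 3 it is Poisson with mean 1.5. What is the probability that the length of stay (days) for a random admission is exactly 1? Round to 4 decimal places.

0.1675

Conditional on each channel, P(X = 1): 1: 0.0983654; 2: 0; 3: 0.334695.
By total probability, P(X = 1) = 0.24·0.0983654 + 0.33·0 + 0.43·0.334695 = 0.167527.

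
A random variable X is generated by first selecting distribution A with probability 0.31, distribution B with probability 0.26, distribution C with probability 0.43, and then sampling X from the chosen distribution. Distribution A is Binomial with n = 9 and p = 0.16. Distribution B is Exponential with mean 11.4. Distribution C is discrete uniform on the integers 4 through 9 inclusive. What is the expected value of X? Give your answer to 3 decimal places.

Component means — A: 1.44; B: 11.4; C: 6.5.
E[X] = 0.31·1.44 + 0.26·11.4 + 0.43·6.5 = 6.2054.

6.205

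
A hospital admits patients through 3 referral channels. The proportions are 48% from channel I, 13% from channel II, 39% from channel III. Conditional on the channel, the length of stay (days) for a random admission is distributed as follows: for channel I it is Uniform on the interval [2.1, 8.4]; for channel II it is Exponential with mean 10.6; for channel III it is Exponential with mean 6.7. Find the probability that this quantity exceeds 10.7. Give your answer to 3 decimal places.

Conditional on each channel, P(X > 10.7): I: 0; II: 0.364425; III: 0.2025.
By total probability, P(X > 10.7) = 0.48·0 + 0.13·0.364425 + 0.39·0.2025 = 0.12635.

0.126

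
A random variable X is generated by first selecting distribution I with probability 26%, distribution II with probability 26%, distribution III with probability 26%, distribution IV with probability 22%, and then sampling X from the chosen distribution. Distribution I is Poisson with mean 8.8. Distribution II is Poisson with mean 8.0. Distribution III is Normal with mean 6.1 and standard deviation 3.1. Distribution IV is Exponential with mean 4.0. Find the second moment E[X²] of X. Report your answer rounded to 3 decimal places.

For each component E[X²] = Var + (mean)², giving I: 86.24; II: 72; III: 46.82; IV: 32.
Overall E[X²] = 0.26·86.24 + 0.26·72 + 0.26·46.82 + 0.22·32 = 60.3556.

60.356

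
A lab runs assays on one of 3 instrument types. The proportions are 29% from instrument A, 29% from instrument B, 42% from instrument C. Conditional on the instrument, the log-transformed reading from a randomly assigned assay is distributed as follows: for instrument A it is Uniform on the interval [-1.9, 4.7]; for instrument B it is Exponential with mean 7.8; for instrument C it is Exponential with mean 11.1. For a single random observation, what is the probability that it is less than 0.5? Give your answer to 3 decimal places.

0.142

Conditional on each instrument, P(X < 0.5): A: 0.363636; B: 0.0620912; C: 0.0440456.
By total probability, P(X < 0.5) = 0.29·0.363636 + 0.29·0.0620912 + 0.42·0.0440456 = 0.14196.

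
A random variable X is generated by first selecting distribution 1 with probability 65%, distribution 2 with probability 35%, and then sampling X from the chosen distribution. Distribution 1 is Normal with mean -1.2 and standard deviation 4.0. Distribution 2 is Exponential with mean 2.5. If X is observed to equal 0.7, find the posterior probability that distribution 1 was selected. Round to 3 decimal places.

Likelihoods f(0.7 | ·): 1: 0.0890956; 2: 0.302313.
Posterior ∝ prior × likelihood. Numerator for 1: 0.65·0.0890956 = 0.0579121.
Normalizing constant: 0.65·0.0890956 + 0.35·0.302313 = 0.163722.
P(1 | observation) = 0.0579121 / 0.163722 = 0.353723.

0.354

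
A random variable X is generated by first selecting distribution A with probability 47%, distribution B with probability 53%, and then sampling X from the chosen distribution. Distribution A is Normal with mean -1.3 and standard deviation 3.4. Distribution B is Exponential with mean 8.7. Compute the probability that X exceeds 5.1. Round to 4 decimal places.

0.3090

Conditional on each component, P(X > 5.1): A: 0.0298941; B: 0.556434.
By total probability, P(X > 5.1) = 0.47·0.0298941 + 0.53·0.556434 = 0.30896.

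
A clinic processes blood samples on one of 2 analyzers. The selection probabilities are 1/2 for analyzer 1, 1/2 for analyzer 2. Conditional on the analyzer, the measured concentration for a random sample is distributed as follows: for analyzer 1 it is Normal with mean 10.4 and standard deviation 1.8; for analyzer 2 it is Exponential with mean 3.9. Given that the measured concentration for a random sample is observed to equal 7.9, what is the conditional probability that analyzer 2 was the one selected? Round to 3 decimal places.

0.286

Likelihoods f(7.9 | ·): 1: 0.0844808; 2: 0.0338229.
Posterior ∝ prior × likelihood. Numerator for 2: 0.5·0.0338229 = 0.0169114.
Normalizing constant: 0.5·0.0844808 + 0.5·0.0338229 = 0.0591518.
P(2 | observation) = 0.0169114 / 0.0591518 = 0.285899.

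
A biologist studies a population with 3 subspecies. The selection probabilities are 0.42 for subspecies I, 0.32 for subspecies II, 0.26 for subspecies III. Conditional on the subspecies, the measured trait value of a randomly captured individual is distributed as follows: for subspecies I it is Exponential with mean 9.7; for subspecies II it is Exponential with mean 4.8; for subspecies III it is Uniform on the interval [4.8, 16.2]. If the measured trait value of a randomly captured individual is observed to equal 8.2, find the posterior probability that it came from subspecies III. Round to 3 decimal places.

Likelihoods f(8.2 | ·): I: 0.0442683; II: 0.0377432; III: 0.0877193.
Posterior ∝ prior × likelihood. Numerator for III: 0.26·0.0877193 = 0.022807.
Normalizing constant: 0.42·0.0442683 + 0.32·0.0377432 + 0.26·0.0877193 = 0.0534775.
P(III | observation) = 0.022807 / 0.0534775 = 0.426479.

0.426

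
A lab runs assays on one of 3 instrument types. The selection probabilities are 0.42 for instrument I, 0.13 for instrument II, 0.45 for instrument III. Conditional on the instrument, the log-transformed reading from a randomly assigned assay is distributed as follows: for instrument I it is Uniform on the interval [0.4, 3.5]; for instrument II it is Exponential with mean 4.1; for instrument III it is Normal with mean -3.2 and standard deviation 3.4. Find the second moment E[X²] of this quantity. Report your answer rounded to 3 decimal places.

16.114

For each component E[X²] = Var + (mean)², giving I: 4.60333; II: 33.62; III: 21.8.
Overall E[X²] = 0.42·4.60333 + 0.13·33.62 + 0.45·21.8 = 16.114.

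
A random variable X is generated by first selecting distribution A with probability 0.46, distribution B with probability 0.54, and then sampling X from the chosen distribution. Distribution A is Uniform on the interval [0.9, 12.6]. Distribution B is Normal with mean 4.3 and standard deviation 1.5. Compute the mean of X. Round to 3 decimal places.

5.427

Component means — A: 6.75; B: 4.3.
E[X] = 0.46·6.75 + 0.54·4.3 = 5.427.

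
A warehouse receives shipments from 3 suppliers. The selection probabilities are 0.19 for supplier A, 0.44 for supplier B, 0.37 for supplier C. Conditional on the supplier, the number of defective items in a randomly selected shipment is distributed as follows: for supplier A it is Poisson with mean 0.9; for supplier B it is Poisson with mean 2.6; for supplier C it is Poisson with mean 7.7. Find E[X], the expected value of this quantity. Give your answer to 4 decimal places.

4.1640

Component means — A: 0.9; B: 2.6; C: 7.7.
E[X] = 0.19·0.9 + 0.44·2.6 + 0.37·7.7 = 4.164.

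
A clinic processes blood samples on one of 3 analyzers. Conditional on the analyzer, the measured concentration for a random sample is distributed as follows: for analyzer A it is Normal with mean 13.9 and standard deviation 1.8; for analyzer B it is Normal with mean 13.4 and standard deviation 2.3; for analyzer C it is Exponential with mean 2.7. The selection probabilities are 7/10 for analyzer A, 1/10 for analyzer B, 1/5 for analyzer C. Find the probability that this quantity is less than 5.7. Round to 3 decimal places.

Conditional on each analyzer, P(X < 5.7): A: 2.61237e-06; B: 0.000407241; C: 0.878897.
By total probability, P(X < 5.7) = 0.7·2.61237e-06 + 0.1·0.000407241 + 0.2·0.878897 = 0.175822.

0.176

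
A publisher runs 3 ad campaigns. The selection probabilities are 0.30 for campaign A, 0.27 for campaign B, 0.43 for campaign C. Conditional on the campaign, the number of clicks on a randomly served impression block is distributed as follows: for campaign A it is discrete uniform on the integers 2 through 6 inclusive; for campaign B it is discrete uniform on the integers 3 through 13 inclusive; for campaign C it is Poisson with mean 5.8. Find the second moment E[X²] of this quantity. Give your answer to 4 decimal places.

42.3392

For each component E[X²] = Var + (mean)², giving A: 18; B: 74; C: 39.44.
Overall E[X²] = 0.3·18 + 0.27·74 + 0.43·39.44 = 42.3392.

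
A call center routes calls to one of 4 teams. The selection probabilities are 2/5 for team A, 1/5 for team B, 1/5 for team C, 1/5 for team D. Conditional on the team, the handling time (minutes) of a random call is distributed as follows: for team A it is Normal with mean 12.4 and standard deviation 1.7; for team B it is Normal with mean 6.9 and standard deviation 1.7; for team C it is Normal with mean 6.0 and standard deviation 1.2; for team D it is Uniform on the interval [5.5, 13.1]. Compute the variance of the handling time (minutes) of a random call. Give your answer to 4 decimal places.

Per component, A: μ=12.4, E[X²]=156.65; B: μ=6.9, E[X²]=50.5; C: μ=6, E[X²]=37.44; D: μ=9.3, E[X²]=91.3033.
E[X] = 0.4·12.4 + 0.2·6.9 + 0.2·6 + 0.2·9.3 = 9.4.
E[X²] = 0.4·156.65 + 0.2·50.5 + 0.2·37.44 + 0.2·91.3033 = 98.5087.
Var(X) = E[X²] − (E[X])² = 98.5087 − 88.36 = 10.1487.

10.1487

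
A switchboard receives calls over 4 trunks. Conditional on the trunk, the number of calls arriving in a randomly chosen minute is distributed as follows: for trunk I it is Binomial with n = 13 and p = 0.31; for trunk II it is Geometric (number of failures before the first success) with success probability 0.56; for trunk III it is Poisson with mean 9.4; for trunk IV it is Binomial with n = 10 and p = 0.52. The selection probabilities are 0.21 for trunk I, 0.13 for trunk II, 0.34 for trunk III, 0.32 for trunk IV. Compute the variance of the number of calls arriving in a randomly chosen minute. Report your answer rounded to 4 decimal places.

Per component, I: μ=4.03, E[X²]=19.0216; II: μ=0.785714, E[X²]=2.02041; III: μ=9.4, E[X²]=97.76; IV: μ=5.2, E[X²]=29.536.
E[X] = 0.21·4.03 + 0.13·0.785714 + 0.34·9.4 + 0.32·5.2 = 5.80844.
E[X²] = 0.21·19.0216 + 0.13·2.02041 + 0.34·97.76 + 0.32·29.536 = 46.9471.
Var(X) = E[X²] − (E[X])² = 46.9471 − 33.738 = 13.2091.

13.2091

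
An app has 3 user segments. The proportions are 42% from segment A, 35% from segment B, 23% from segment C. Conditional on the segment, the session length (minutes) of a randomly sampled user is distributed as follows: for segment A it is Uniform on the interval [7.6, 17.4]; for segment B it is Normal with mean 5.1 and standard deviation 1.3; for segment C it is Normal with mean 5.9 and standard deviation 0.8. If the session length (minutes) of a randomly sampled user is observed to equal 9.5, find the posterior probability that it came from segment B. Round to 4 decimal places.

Likelihoods f(9.5 | ·): A: 0.102041; B: 0.000998643; C: 1.99797e-05.
Posterior ∝ prior × likelihood. Numerator for B: 0.35·0.000998643 = 0.000349525.
Normalizing constant: 0.42·0.102041 + 0.35·0.000998643 + 0.23·1.99797e-05 = 0.0432113.
P(B | observation) = 0.000349525 / 0.0432113 = 0.00808875.

0.0081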